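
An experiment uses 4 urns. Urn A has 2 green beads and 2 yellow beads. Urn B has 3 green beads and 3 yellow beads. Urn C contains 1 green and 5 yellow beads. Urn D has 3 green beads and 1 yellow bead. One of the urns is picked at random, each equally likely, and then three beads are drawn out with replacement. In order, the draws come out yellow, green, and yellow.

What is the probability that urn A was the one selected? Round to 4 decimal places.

0.3029

Under each hypothesis, the probability of the observed sequence is: P(data | urn A) = (2/4)(2/4)(2/4) = 0.125; P(data | urn B) = (3/6)(3/6)(3/6) = 0.125; P(data | urn C) = (5/6)(1/6)(5/6) = 0.11574; P(data | urn D) = (1/4)(3/4)(1/4) = 0.046875.
Multiplying each by its prior: 1/4 · 0.125 = 0.03125, 1/4 · 0.125 = 0.03125, 1/4 · 0.11574 = 0.028935, 1/4 · 0.046875 = 0.011719; with total 0.10315.
Hence P(urn A | data) = (0.03125) / (0.10315) = 0.30295.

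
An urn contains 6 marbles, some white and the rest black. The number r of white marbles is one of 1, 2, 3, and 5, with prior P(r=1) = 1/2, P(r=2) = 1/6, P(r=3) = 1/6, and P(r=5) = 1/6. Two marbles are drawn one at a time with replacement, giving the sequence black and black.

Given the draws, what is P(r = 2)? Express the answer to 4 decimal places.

0.1584

Compute the likelihood of the observed sequence for each case: P(data | r = 1) = (5/6)(5/6) = 25/36; P(data | r = 2) = (4/6)(4/6) = 4/9; P(data | r = 3) = (3/6)(3/6) = 1/4; P(data | r = 5) = (1/6)(1/6) = 1/36.
Multiplying each by its prior: 1/2 · 25/36 = 25/72, 1/6 · 4/9 = 2/27, 1/6 · 1/4 = 1/24, 1/6 · 1/36 = 1/216; these sum to 101/216.
Hence P(r = 2 | data) = (2/27) / (101/216) = 16/101.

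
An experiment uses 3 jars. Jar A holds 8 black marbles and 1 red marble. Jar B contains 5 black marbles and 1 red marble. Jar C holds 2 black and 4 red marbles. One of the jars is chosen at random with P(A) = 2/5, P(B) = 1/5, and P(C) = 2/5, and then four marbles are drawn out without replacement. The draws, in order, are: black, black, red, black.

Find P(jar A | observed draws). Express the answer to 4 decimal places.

The likelihood of the observed sequence under each hypothesis: P(data | jar A) = (8/9)(7/8)(1/7)(6/6) = 1/9; P(data | jar B) = (5/6)(4/5)(1/4)(3/3) = 1/6; P(data | jar C) = (2/6)(1/5)(4/4)(0/3) = 0.
Multiplying each by its prior: 2/5 · 1/9 = 2/45, 1/5 · 1/6 = 1/30, 2/5 · 0 = 0; summing to 7/90.
Hence P(jar A | data) = (2/45) / (7/90) = 4/7.

0.5714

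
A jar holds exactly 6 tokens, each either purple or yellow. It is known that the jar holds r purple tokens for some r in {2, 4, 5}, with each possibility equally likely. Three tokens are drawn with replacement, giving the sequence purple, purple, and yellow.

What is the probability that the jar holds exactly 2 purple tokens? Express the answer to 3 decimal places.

0.219

Under each hypothesis, the probability of the observed sequence is: P(data | r = 2) = (2/6)(2/6)(4/6) = 2/27; P(data | r = 4) = (4/6)(4/6)(2/6) = 4/27; P(data | r = 5) = (5/6)(5/6)(1/6) = 25/216.
Weighting by the prior gives 1/3 · 2/27 = 2/81, 1/3 · 4/27 = 4/81, 1/3 · 25/216 = 25/648; summing to 73/648.
So P(r = 2 | data) = (2/81) / (73/648) = 16/73.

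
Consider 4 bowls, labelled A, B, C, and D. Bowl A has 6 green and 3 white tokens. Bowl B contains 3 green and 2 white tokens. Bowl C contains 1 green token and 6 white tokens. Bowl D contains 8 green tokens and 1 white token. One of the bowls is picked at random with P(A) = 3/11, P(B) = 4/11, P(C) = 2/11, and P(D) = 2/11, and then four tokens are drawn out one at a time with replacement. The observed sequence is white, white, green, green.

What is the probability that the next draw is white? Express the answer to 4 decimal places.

Under each hypothesis, the probability of the observed sequence is: P(data | bowl A) = (3/9)(3/9)(6/9)(6/9) = 0.049383; P(data | bowl B) = (2/5)(2/5)(3/5)(3/5) = 0.0576; P(data | bowl C) = (6/7)(6/7)(1/7)(1/7) = 0.014994; P(data | bowl D) = (1/9)(1/9)(8/9)(8/9) = 0.0097546.
Weighting by the prior gives 3/11 · 0.049383 = 0.013468, 4/11 · 0.0576 = 0.020945, 2/11 · 0.014994 = 0.0027261, 2/11 · 0.0097546 = 0.0017736; with total 0.038913.
Dividing through by the total gives posterior P(bowl A | data) = 0.3461, P(bowl B | data) = 0.53826, P(bowl C | data) = 0.070057, P(bowl D | data) = 0.045578.
Averaging over the posterior, P(white next | data) = (1/3)(0.3461) + (2/5)(0.53826) + (6/7)(0.070057) + (1/9)(0.045578) = 0.39579.

0.3958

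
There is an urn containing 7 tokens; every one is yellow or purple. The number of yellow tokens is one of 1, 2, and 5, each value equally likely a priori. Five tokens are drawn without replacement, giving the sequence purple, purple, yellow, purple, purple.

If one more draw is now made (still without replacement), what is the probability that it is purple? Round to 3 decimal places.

The likelihood of the observed sequence under each hypothesis: P(data | r = 1) = (6/7)(5/6)(1/5)(4/4)(3/3) = 1/7; P(data | r = 2) = (5/7)(4/6)(2/5)(3/4)(2/3) = 2/21; P(data | r = 5) = (2/7)(1/6)(5/5)(0/4) = 0.
Multiplying each by its prior: 1/3 · 1/7 = 1/21, 1/3 · 2/21 = 2/63, 1/3 · 0 = 0; with total 5/63.
Normalising, the posterior is P(r = 1 | data) = 3/5, P(r = 2 | data) = 2/5, P(r = 5 | data) = 0.
So P(purple next | data) = Σ P(purple next | H) P(H | data) = (1)(3/5) + (1/2)(2/5) = 4/5.

0.800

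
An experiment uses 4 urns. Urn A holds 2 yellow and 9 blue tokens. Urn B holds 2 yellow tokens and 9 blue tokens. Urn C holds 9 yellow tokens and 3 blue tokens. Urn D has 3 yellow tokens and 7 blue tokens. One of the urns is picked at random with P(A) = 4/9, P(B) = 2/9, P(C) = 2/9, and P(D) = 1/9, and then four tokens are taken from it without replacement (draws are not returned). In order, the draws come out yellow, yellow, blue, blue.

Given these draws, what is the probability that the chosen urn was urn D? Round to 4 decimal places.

0.2157

For each hypothesis, P(data | H) works out to: P(data | urn A) = (2/11)(1/10)(9/9)(8/8) = 1/55; P(data | urn B) = (2/11)(1/10)(9/9)(8/8) = 1/55; P(data | urn C) = (9/12)(8/11)(3/10)(2/9) = 2/55; P(data | urn D) = (3/10)(2/9)(7/8)(6/7) = 1/20.
The prior-weighted likelihoods are 4/9 · 1/55 = 4/495, 2/9 · 1/55 = 2/495, 2/9 · 2/55 = 4/495, 1/9 · 1/20 = 1/180; with total 17/660.
By Bayes' rule, P(urn D | data) = (1/180) / (17/660) = 11/51.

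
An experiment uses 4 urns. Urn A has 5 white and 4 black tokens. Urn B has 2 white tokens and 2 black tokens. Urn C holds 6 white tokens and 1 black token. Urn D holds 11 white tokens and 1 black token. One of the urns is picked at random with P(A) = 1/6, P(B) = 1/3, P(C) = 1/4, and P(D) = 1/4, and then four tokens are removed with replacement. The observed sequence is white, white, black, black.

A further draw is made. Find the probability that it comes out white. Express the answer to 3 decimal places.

0.569

The likelihood of the observed sequence under each hypothesis: P(data | urn A) = (5/9)(5/9)(4/9)(4/9) = 0.060966; P(data | urn B) = (2/4)(2/4)(2/4)(2/4) = 0.0625; P(data | urn C) = (6/7)(6/7)(1/7)(1/7) = 0.014994; P(data | urn D) = (11/12)(11/12)(1/12)(1/12) = 0.0058353.
The prior-weighted likelihoods are 1/6 · 0.060966 = 0.010161, 1/3 · 0.0625 = 0.020833, 1/4 · 0.014994 = 0.0037484, 1/4 · 0.0058353 = 0.0014588; these sum to 0.036202.
The posterior is then P(urn A | data) = 0.28068, P(urn B | data) = 0.57548, P(urn C | data) = 0.10354, P(urn D | data) = 0.040297.
The predictive probability is P(white next | data) = (5/9)(0.28068) + (1/2)(0.57548) + (6/7)(0.10354) + (11/12)(0.040297) = 0.56936.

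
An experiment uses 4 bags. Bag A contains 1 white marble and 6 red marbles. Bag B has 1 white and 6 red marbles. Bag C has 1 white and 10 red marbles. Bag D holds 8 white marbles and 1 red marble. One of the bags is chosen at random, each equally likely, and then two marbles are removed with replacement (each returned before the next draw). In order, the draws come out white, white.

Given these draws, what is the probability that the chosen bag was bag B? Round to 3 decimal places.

Under each hypothesis, the probability of the observed sequence is: P(data | bag A) = (1/7)(1/7) = 0.020408; P(data | bag B) = (1/7)(1/7) = 0.020408; P(data | bag C) = (1/11)(1/11) = 0.0082645; P(data | bag D) = (8/9)(8/9) = 0.79012.
The prior-weighted likelihoods are 1/4 · 0.020408 = 0.005102, 1/4 · 0.020408 = 0.005102, 1/4 · 0.0082645 = 0.0020661, 1/4 · 0.79012 = 0.19753; with total 0.2098.
By Bayes' rule, P(bag B | data) = (0.005102) / (0.2098) = 0.024318.

0.024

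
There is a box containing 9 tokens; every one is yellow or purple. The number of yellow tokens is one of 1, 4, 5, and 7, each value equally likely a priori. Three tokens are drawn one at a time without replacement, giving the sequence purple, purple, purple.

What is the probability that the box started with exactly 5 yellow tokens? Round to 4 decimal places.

For each hypothesis, P(data | H) works out to: P(data | r = 1) = (8/9)(7/8)(6/7) = 2/3; P(data | r = 4) = (5/9)(4/8)(3/7) = 5/42; P(data | r = 5) = (4/9)(3/8)(2/7) = 1/21; P(data | r = 7) = (2/9)(1/8)(0/7) = 0.
The prior-weighted likelihoods are 1/4 · 2/3 = 1/6, 1/4 · 5/42 = 5/168, 1/4 · 1/21 = 1/84, 1/4 · 0 = 0; summing to 5/24.
Hence P(r = 5 | data) = (1/84) / (5/24) = 2/35.

0.0571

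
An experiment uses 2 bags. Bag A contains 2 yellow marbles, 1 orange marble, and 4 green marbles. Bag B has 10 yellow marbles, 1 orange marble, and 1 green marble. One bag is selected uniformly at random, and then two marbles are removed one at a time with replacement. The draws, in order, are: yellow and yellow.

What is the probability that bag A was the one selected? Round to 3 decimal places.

Compute the likelihood of the observed sequence for each case: P(data | bag A) = (2/7)(2/7) = 0.081633; P(data | bag B) = (10/12)(10/12) = 0.69444.
Weighting by the prior gives 1/2 · 0.081633 = 0.040816, 1/2 · 0.69444 = 0.34722; with total 0.38804.
So P(bag A | data) = (0.040816) / (0.38804) = 0.10519.

0.105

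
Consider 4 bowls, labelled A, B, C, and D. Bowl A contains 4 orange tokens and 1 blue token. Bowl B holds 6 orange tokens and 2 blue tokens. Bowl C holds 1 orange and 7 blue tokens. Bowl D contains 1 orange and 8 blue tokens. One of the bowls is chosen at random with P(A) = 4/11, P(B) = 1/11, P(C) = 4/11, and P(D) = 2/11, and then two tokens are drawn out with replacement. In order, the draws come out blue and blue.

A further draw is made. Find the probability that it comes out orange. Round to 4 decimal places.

Compute the likelihood of the observed sequence for each case: P(data | bowl A) = (1/5)(1/5) = 0.04; P(data | bowl B) = (2/8)(2/8) = 0.0625; P(data | bowl C) = (7/8)(7/8) = 0.76562; P(data | bowl D) = (8/9)(8/9) = 0.79012.
Weighting by the prior gives 4/11 · 0.04 = 0.014545, 1/11 · 0.0625 = 0.0056818, 4/11 · 0.76562 = 0.27841, 2/11 · 0.79012 = 0.14366; these sum to 0.4423.
Dividing through by the total gives posterior P(bowl A | data) = 0.032886, P(bowl B | data) = 0.012846, P(bowl C | data) = 0.62946, P(bowl D | data) = 0.3248.
The predictive probability is P(orange next | data) = (4/5)(0.032886) + (3/4)(0.012846) + (1/8)(0.62946) + (1/9)(0.3248) = 0.15072.

0.1507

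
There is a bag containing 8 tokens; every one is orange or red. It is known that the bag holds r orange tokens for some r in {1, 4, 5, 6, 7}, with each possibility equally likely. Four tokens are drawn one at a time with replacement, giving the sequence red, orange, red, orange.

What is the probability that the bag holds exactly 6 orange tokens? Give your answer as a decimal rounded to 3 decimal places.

0.199

Under each hypothesis, the probability of the observed sequence is: P(data | r = 1) = (7/8)(1/8)(7/8)(1/8) = 0.011963; P(data | r = 4) = (4/8)(4/8)(4/8)(4/8) = 0.0625; P(data | r = 5) = (3/8)(5/8)(3/8)(5/8) = 0.054932; P(data | r = 6) = (2/8)(6/8)(2/8)(6/8) = 0.035156; P(data | r = 7) = (1/8)(7/8)(1/8)(7/8) = 0.011963.
The prior-weighted likelihoods are 1/5 · 0.011963 = 0.0023926, 1/5 · 0.0625 = 0.0125, 1/5 · 0.054932 = 0.010986, 1/5 · 0.035156 = 0.0070313, 1/5 · 0.011963 = 0.0023926; summing to 0.035303.
So P(r = 6 | data) = (0.0070313) / (0.035303) = 0.19917.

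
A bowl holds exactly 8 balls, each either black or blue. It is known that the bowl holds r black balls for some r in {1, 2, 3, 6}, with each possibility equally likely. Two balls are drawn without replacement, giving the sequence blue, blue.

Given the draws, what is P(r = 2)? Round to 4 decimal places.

0.3191

Under each hypothesis, the probability of the observed sequence is: P(data | r = 1) = (7/8)(6/7) = 3/4; P(data | r = 2) = (6/8)(5/7) = 15/28; P(data | r = 3) = (5/8)(4/7) = 5/14; P(data | r = 6) = (2/8)(1/7) = 1/28.
The prior-weighted likelihoods are 1/4 · 3/4 = 3/16, 1/4 · 15/28 = 15/112, 1/4 · 5/14 = 5/56, 1/4 · 1/28 = 1/112; with total 47/112.
By Bayes' rule, P(r = 2 | data) = (15/112) / (47/112) = 15/47.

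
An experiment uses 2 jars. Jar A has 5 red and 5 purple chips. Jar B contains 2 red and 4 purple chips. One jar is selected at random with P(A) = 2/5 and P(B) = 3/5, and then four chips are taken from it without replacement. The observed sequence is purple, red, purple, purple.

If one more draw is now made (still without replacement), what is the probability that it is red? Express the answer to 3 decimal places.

0.538

The likelihood of the observed sequence under each hypothesis: P(data | jar A) = (5/10)(5/9)(4/8)(3/7) = 0.059524; P(data | jar B) = (4/6)(2/5)(3/4)(2/3) = 0.13333.
Multiplying each by its prior: 2/5 · 0.059524 = 0.02381, 3/5 · 0.13333 = 0.08; with total 0.10381.
Normalising, the posterior is P(jar A | data) = 0.22936, P(jar B | data) = 0.77064.
The predictive probability is P(red next | data) = (2/3)(0.22936) + (1/2)(0.77064) = 0.53823.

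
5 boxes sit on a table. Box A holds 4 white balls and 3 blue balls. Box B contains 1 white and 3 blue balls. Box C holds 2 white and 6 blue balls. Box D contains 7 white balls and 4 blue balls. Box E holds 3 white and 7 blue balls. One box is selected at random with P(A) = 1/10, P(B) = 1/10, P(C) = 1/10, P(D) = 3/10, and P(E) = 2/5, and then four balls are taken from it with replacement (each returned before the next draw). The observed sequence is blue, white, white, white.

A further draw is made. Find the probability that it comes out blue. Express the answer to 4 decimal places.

The likelihood of the observed sequence under each hypothesis: P(data | box A) = (3/7)(4/7)(4/7)(4/7) = 0.079967; P(data | box B) = (3/4)(1/4)(1/4)(1/4) = 0.011719; P(data | box C) = (6/8)(2/8)(2/8)(2/8) = 0.011719; P(data | box D) = (4/11)(7/11)(7/11)(7/11) = 0.093709; P(data | box E) = (7/10)(3/10)(3/10)(3/10) = 0.0189.
The prior-weighted likelihoods are 1/10 · 0.079967 = 0.0079967, 1/10 · 0.011719 = 0.0011719, 1/10 · 0.011719 = 0.0011719, 3/10 · 0.093709 = 0.028113, 2/5 · 0.0189 = 0.00756; these sum to 0.046013.
Dividing through by the total gives posterior P(box A | data) = 0.17379, P(box B | data) = 0.025468, P(box C | data) = 0.025468, P(box D | data) = 0.61097, P(box E | data) = 0.1643.
So P(blue next | data) = Σ P(blue next | H) P(H | data) = (3/7)(0.17379) + (3/4)(0.025468) + (3/4)(0.025468) + (4/11)(0.61097) + (7/10)(0.1643) = 0.44987.

0.4499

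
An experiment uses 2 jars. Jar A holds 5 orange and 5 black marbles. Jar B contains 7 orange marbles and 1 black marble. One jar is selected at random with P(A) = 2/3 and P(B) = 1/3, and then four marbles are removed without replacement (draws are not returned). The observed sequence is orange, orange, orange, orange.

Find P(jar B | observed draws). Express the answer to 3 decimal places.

0.913

Compute the likelihood of the observed sequence for each case: P(data | jar A) = (5/10)(4/9)(3/8)(2/7) = 1/42; P(data | jar B) = (7/8)(6/7)(5/6)(4/5) = 1/2.
The prior-weighted likelihoods are 2/3 · 1/42 = 1/63, 1/3 · 1/2 = 1/6; summing to 23/126.
Hence P(jar B | data) = (1/6) / (23/126) = 21/23.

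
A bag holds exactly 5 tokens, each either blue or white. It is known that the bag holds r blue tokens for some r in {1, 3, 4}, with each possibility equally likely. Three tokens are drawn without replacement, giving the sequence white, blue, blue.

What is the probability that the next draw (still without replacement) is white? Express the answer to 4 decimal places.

For each hypothesis, P(data | H) works out to: P(data | r = 1) = (4/5)(1/4)(0/3) = 0; P(data | r = 3) = (2/5)(3/4)(2/3) = 1/5; P(data | r = 4) = (1/5)(4/4)(3/3) = 1/5.
The prior-weighted likelihoods are 1/3 · 0 = 0, 1/3 · 1/5 = 1/15, 1/3 · 1/5 = 1/15; these sum to 2/15.
Dividing through by the total gives posterior P(r = 1 | data) = 0, P(r = 3 | data) = 1/2, P(r = 4 | data) = 1/2.
The predictive probability is P(white next | data) = (1/2)(1/2) + (0)(1/2) = 1/4.

0.2500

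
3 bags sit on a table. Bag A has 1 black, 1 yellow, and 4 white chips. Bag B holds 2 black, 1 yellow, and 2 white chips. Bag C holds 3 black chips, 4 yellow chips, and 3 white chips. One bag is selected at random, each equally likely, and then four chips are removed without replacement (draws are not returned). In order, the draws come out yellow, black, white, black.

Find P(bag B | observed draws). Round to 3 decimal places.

Compute the likelihood of the observed sequence for each case: P(data | bag A) = (1/6)(1/5)(4/4)(0/3) = 0; P(data | bag B) = (1/5)(2/4)(2/3)(1/2) = 1/30; P(data | bag C) = (4/10)(3/9)(3/8)(2/7) = 1/70.
Weighting by the prior gives 1/3 · 0 = 0, 1/3 · 1/30 = 1/90, 1/3 · 1/70 = 1/210; these sum to 1/63.
Therefore the posterior P(bag B | data) = (1/90) / (1/63) = 7/10.

0.700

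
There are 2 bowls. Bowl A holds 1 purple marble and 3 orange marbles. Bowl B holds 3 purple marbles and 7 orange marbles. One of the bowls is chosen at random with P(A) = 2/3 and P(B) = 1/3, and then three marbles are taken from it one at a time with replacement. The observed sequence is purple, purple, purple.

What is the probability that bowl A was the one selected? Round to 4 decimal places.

For each hypothesis, P(data | H) works out to: P(data | bowl A) = (1/4)(1/4)(1/4) = 0.015625; P(data | bowl B) = (3/10)(3/10)(3/10) = 0.027.
Multiplying each by its prior: 2/3 · 0.015625 = 0.010417, 1/3 · 0.027 = 0.009; with total 0.019417.
Therefore the posterior P(bowl A | data) = (0.010417) / (0.019417) = 0.53648.

0.5365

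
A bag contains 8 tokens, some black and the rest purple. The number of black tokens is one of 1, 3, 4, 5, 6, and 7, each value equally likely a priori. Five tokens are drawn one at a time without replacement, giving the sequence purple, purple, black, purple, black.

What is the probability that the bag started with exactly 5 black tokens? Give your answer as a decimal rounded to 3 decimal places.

0.156

Compute the likelihood of the observed sequence for each case: P(data | r = 1) = (7/8)(6/7)(1/6)(5/5)(0/4) = 0; P(data | r = 3) = (5/8)(4/7)(3/6)(3/5)(2/4) = 3/56; P(data | r = 4) = (4/8)(3/7)(4/6)(2/5)(3/4) = 3/70; P(data | r = 5) = (3/8)(2/7)(5/6)(1/5)(4/4) = 1/56; P(data | r = 6) = (2/8)(1/7)(6/6)(0/5) = 0; P(data | r = 7) = (1/8)(0/7) = 0.
Multiplying each by its prior: 1/6 · 0 = 0, 1/6 · 3/56 = 1/112, 1/6 · 3/70 = 1/140, 1/6 · 1/56 = 1/336, 1/6 · 0 = 0, 1/6 · 0 = 0; with total 2/105.
By Bayes' rule, P(r = 5 | data) = (1/336) / (2/105) = 5/32.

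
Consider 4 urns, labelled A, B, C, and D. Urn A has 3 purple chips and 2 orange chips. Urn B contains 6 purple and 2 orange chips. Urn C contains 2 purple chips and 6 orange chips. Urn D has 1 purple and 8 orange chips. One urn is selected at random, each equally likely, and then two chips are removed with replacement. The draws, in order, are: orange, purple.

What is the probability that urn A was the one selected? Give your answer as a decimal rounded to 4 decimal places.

The likelihood of the observed sequence under each hypothesis: P(data | urn A) = (2/5)(3/5) = 0.24; P(data | urn B) = (2/8)(6/8) = 0.1875; P(data | urn C) = (6/8)(2/8) = 0.1875; P(data | urn D) = (8/9)(1/9) = 0.098765.
Weighting by the prior gives 1/4 · 0.24 = 0.06, 1/4 · 0.1875 = 0.046875, 1/4 · 0.1875 = 0.046875, 1/4 · 0.098765 = 0.024691; summing to 0.17844.
So P(urn A | data) = (0.06) / (0.17844) = 0.33624.

0.3362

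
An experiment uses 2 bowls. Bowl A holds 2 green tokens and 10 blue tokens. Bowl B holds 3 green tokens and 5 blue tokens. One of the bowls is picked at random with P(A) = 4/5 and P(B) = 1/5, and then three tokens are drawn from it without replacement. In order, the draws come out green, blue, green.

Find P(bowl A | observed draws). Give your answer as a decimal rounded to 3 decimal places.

The likelihood of the observed sequence under each hypothesis: P(data | bowl A) = (2/12)(10/11)(1/10) = 0.015152; P(data | bowl B) = (3/8)(5/7)(2/6) = 0.089286.
The prior-weighted likelihoods are 4/5 · 0.015152 = 0.012121, 1/5 · 0.089286 = 0.017857; these sum to 0.029978.
So P(bowl A | data) = (0.012121) / (0.029978) = 0.40433.

0.404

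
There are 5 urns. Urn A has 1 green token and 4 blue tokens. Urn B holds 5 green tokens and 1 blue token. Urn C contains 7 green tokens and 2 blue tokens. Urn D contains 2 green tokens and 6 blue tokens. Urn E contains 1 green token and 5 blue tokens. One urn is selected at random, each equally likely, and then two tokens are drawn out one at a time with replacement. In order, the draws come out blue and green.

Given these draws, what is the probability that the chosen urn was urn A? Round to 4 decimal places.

The likelihood of the observed sequence under each hypothesis: P(data | urn A) = (4/5)(1/5) = 0.16; P(data | urn B) = (1/6)(5/6) = 0.13889; P(data | urn C) = (2/9)(7/9) = 0.17284; P(data | urn D) = (6/8)(2/8) = 0.1875; P(data | urn E) = (5/6)(1/6) = 0.13889.
The prior-weighted likelihoods are 1/5 · 0.16 = 0.032, 1/5 · 0.13889 = 0.027778, 1/5 · 0.17284 = 0.034568, 1/5 · 0.1875 = 0.0375, 1/5 · 0.13889 = 0.027778; summing to 0.15962.
Hence P(urn A | data) = (0.032) / (0.15962) = 0.20047.

0.2005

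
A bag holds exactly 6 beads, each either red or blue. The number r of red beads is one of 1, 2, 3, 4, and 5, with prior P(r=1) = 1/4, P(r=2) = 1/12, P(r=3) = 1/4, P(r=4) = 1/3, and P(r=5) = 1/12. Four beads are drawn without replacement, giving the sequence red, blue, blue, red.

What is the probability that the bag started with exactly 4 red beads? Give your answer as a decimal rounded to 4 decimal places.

0.4211

Under each hypothesis, the probability of the observed sequence is: P(data | r = 1) = (1/6)(5/5)(4/4)(0/3) = 0; P(data | r = 2) = (2/6)(4/5)(3/4)(1/3) = 1/15; P(data | r = 3) = (3/6)(3/5)(2/4)(2/3) = 1/10; P(data | r = 4) = (4/6)(2/5)(1/4)(3/3) = 1/15; P(data | r = 5) = (5/6)(1/5)(0/4) = 0.
Multiplying each by its prior: 1/4 · 0 = 0, 1/12 · 1/15 = 1/180, 1/4 · 1/10 = 1/40, 1/3 · 1/15 = 1/45, 1/12 · 0 = 0; with total 19/360.
Therefore the posterior P(r = 4 | data) = (1/45) / (19/360) = 8/19.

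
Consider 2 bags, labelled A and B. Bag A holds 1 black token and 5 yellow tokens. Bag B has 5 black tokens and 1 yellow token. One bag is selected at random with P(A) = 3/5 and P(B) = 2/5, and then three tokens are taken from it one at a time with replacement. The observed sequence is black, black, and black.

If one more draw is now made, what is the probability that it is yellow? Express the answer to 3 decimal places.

The likelihood of the observed sequence under each hypothesis: P(data | bag A) = (1/6)(1/6)(1/6) = 0.0046296; P(data | bag B) = (5/6)(5/6)(5/6) = 0.5787.
Weighting by the prior gives 3/5 · 0.0046296 = 0.0027778, 2/5 · 0.5787 = 0.23148; summing to 0.23426.
Dividing through by the total gives posterior P(bag A | data) = 0.011858, P(bag B | data) = 0.98814.
The predictive probability is P(yellow next | data) = (5/6)(0.011858) + (1/6)(0.98814) = 0.17457.

0.175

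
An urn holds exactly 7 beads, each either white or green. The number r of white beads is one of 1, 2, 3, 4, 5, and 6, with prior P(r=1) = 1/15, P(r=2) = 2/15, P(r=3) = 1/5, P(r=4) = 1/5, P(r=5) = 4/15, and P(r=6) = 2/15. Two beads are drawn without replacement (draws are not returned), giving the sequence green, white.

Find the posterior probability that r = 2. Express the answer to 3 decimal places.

The likelihood of the observed sequence under each hypothesis: P(data | r = 1) = (6/7)(1/6) = 1/7; P(data | r = 2) = (5/7)(2/6) = 5/21; P(data | r = 3) = (4/7)(3/6) = 2/7; P(data | r = 4) = (3/7)(4/6) = 2/7; P(data | r = 5) = (2/7)(5/6) = 5/21; P(data | r = 6) = (1/7)(6/6) = 1/7.
Weighting by the prior gives 1/15 · 1/7 = 1/105, 2/15 · 5/21 = 2/63, 1/5 · 2/7 = 2/35, 1/5 · 2/7 = 2/35, 4/15 · 5/21 = 4/63, 2/15 · 1/7 = 2/105; with total 5/21.
So P(r = 2 | data) = (2/63) / (5/21) = 2/15.

0.133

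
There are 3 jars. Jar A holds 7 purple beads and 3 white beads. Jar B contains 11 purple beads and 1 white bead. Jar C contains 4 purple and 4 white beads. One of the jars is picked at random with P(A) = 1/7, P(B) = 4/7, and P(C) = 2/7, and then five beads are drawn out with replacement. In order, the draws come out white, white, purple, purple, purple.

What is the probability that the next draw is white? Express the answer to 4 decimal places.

0.3685

Under each hypothesis, the probability of the observed sequence is: P(data | jar A) = (3/10)(3/10)(7/10)(7/10)(7/10) = 0.03087; P(data | jar B) = (1/12)(1/12)(11/12)(11/12)(11/12) = 0.005349; P(data | jar C) = (4/8)(4/8)(4/8)(4/8)(4/8) = 0.03125.
Multiplying each by its prior: 1/7 · 0.03087 = 0.00441, 4/7 · 0.005349 = 0.0030566, 2/7 · 0.03125 = 0.0089286; these sum to 0.016395.
Dividing through by the total gives posterior P(jar A | data) = 0.26898, P(jar B | data) = 0.18643, P(jar C | data) = 0.54459.
The predictive probability is P(white next | data) = (3/10)(0.26898) + (1/12)(0.18643) + (1/2)(0.54459) = 0.36852.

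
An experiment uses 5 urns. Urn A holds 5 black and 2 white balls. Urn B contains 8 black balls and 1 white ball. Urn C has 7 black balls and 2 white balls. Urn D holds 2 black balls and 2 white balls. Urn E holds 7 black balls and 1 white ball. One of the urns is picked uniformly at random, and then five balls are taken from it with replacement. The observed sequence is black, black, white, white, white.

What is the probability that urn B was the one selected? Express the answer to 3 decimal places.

0.021

For each hypothesis, P(data | H) works out to: P(data | urn A) = (5/7)(5/7)(2/7)(2/7)(2/7) = 0.0119; P(data | urn B) = (8/9)(8/9)(1/9)(1/9)(1/9) = 0.0010838; P(data | urn C) = (7/9)(7/9)(2/9)(2/9)(2/9) = 0.0066386; P(data | urn D) = (2/4)(2/4)(2/4)(2/4)(2/4) = 0.03125; P(data | urn E) = (7/8)(7/8)(1/8)(1/8)(1/8) = 0.0014954.
Multiplying each by its prior: 1/5 · 0.0119 = 0.00238, 1/5 · 0.0010838 = 0.00021677, 1/5 · 0.0066386 = 0.0013277, 1/5 · 0.03125 = 0.00625, 1/5 · 0.0014954 = 0.00029907; summing to 0.010474.
So P(urn B | data) = (0.00021677) / (0.010474) = 0.020697.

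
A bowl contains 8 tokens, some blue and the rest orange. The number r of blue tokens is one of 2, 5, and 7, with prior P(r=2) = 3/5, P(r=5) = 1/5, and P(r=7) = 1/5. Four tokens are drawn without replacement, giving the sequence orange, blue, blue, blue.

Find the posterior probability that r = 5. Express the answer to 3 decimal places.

Under each hypothesis, the probability of the observed sequence is: P(data | r = 2) = (6/8)(2/7)(1/6)(0/5) = 0; P(data | r = 5) = (3/8)(5/7)(4/6)(3/5) = 3/28; P(data | r = 7) = (1/8)(7/7)(6/6)(5/5) = 1/8.
The prior-weighted likelihoods are 3/5 · 0 = 0, 1/5 · 3/28 = 3/140, 1/5 · 1/8 = 1/40; with total 13/280.
So P(r = 5 | data) = (3/140) / (13/280) = 6/13.

0.462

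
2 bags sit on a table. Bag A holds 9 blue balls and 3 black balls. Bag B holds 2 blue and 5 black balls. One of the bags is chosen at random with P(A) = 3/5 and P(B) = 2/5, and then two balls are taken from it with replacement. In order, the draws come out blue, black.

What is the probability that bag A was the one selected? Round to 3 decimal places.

0.580

The likelihood of the observed sequence under each hypothesis: P(data | bag A) = (9/12)(3/12) = 0.1875; P(data | bag B) = (2/7)(5/7) = 0.20408.
Weighting by the prior gives 3/5 · 0.1875 = 0.1125, 2/5 · 0.20408 = 0.081633; these sum to 0.19413.
So P(bag A | data) = (0.1125) / (0.19413) = 0.5795.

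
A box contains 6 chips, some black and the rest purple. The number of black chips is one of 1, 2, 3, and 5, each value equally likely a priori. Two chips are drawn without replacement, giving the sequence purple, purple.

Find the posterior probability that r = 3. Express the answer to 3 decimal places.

The likelihood of the observed sequence under each hypothesis: P(data | r = 1) = (5/6)(4/5) = 2/3; P(data | r = 2) = (4/6)(3/5) = 2/5; P(data | r = 3) = (3/6)(2/5) = 1/5; P(data | r = 5) = (1/6)(0/5) = 0.
Multiplying each by its prior: 1/4 · 2/3 = 1/6, 1/4 · 2/5 = 1/10, 1/4 · 1/5 = 1/20, 1/4 · 0 = 0; summing to 19/60.
Therefore the posterior P(r = 3 | data) = (1/20) / (19/60) = 3/19.

0.158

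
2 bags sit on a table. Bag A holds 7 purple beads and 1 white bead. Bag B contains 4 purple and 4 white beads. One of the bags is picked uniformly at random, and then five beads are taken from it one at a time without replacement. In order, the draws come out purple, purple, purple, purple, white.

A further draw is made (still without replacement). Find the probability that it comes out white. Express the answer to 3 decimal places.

0.103

The likelihood of the observed sequence under each hypothesis: P(data | bag A) = (7/8)(6/7)(5/6)(4/5)(1/4) = 1/8; P(data | bag B) = (4/8)(3/7)(2/6)(1/5)(4/4) = 1/70.
Weighting by the prior gives 1/2 · 1/8 = 1/16, 1/2 · 1/70 = 1/140; summing to 39/560.
Normalising, the posterior is P(bag A | data) = 35/39, P(bag B | data) = 4/39.
Averaging over the posterior, P(white next | data) = (0)(35/39) + (1)(4/39) = 4/39.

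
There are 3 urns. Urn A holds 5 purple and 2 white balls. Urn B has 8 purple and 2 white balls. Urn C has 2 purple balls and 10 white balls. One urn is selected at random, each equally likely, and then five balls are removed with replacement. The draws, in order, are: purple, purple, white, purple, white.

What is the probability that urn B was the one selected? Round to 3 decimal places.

The likelihood of the observed sequence under each hypothesis: P(data | urn A) = (5/7)(5/7)(2/7)(5/7)(2/7) = 0.02975; P(data | urn B) = (8/10)(8/10)(2/10)(8/10)(2/10) = 0.02048; P(data | urn C) = (2/12)(2/12)(10/12)(2/12)(10/12) = 0.003215.
The prior-weighted likelihoods are 1/3 · 0.02975 = 0.0099165, 1/3 · 0.02048 = 0.0068267, 1/3 · 0.003215 = 0.0010717; summing to 0.017815.
Therefore the posterior P(urn B | data) = (0.0068267) / (0.017815) = 0.3832.

0.383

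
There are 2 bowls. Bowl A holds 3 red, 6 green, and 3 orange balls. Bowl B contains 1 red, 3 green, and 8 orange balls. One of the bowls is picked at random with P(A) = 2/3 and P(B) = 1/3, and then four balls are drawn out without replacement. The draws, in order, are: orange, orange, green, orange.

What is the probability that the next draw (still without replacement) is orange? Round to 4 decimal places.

0.5833

The likelihood of the observed sequence under each hypothesis: P(data | bowl A) = (3/12)(2/11)(6/10)(1/9) = 1/330; P(data | bowl B) = (8/12)(7/11)(3/10)(6/9) = 14/165.
Multiplying each by its prior: 2/3 · 1/330 = 1/495, 1/3 · 14/165 = 14/495; these sum to 1/33.
The posterior is then P(bowl A | data) = 1/15, P(bowl B | data) = 14/15.
So P(orange next | data) = Σ P(orange next | H) P(H | data) = (0)(1/15) + (5/8)(14/15) = 7/12.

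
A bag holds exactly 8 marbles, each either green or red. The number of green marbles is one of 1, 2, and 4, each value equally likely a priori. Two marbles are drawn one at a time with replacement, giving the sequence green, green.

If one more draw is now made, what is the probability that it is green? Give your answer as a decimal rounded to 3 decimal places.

0.435

Under each hypothesis, the probability of the observed sequence is: P(data | r = 1) = (1/8)(1/8) = 1/64; P(data | r = 2) = (2/8)(2/8) = 1/16; P(data | r = 4) = (4/8)(4/8) = 1/4.
Multiplying each by its prior: 1/3 · 1/64 = 1/192, 1/3 · 1/16 = 1/48, 1/3 · 1/4 = 1/12; with total 7/64.
Normalising, the posterior is P(r = 1 | data) = 1/21, P(r = 2 | data) = 4/21, P(r = 4 | data) = 16/21.
Averaging over the posterior, P(green next | data) = (1/8)(1/21) + (1/4)(4/21) + (1/2)(16/21) = 73/168.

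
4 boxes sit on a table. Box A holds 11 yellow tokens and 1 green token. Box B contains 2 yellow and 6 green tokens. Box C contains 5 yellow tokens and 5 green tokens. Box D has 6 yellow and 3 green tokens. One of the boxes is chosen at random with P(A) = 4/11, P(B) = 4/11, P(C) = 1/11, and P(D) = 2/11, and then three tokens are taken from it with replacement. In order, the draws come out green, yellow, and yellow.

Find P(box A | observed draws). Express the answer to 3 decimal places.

0.315

Compute the likelihood of the observed sequence for each case: P(data | box A) = (1/12)(11/12)(11/12) = 0.070023; P(data | box B) = (6/8)(2/8)(2/8) = 0.046875; P(data | box C) = (5/10)(5/10)(5/10) = 0.125; P(data | box D) = (3/9)(6/9)(6/9) = 0.14815.
Weighting by the prior gives 4/11 · 0.070023 = 0.025463, 4/11 · 0.046875 = 0.017045, 1/11 · 0.125 = 0.011364, 2/11 · 0.14815 = 0.026936; these sum to 0.080808.
By Bayes' rule, P(box A | data) = (0.025463) / (0.080808) = 0.3151.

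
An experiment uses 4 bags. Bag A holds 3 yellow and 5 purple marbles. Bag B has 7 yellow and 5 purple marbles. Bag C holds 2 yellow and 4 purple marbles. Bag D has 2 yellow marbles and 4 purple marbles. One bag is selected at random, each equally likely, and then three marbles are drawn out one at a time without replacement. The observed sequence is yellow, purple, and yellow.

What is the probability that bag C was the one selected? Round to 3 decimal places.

Under each hypothesis, the probability of the observed sequence is: P(data | bag A) = (3/8)(5/7)(2/6) = 0.089286; P(data | bag B) = (7/12)(5/11)(6/10) = 0.15909; P(data | bag C) = (2/6)(4/5)(1/4) = 0.066667; P(data | bag D) = (2/6)(4/5)(1/4) = 0.066667.
Multiplying each by its prior: 1/4 · 0.089286 = 0.022321, 1/4 · 0.15909 = 0.039773, 1/4 · 0.066667 = 0.016667, 1/4 · 0.066667 = 0.016667; with total 0.095427.
By Bayes' rule, P(bag C | data) = (0.016667) / (0.095427) = 0.17465.

0.175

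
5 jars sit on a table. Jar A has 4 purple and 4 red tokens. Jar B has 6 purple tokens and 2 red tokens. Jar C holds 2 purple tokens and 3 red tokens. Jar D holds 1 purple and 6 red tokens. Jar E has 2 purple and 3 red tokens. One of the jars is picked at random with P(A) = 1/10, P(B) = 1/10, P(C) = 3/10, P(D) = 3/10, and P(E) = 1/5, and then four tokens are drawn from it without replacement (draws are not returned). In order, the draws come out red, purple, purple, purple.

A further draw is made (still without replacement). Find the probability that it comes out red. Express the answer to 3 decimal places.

0.393

For each hypothesis, P(data | H) works out to: P(data | jar A) = (4/8)(4/7)(3/6)(2/5) = 2/35; P(data | jar B) = (2/8)(6/7)(5/6)(4/5) = 1/7; P(data | jar C) = (3/5)(2/4)(1/3)(0/2) = 0; P(data | jar D) = (6/7)(1/6)(0/5) = 0; P(data | jar E) = (3/5)(2/4)(1/3)(0/2) = 0.
The prior-weighted likelihoods are 1/10 · 2/35 = 1/175, 1/10 · 1/7 = 1/70, 3/10 · 0 = 0, 3/10 · 0 = 0, 1/5 · 0 = 0; with total 1/50.
Dividing through by the total gives posterior P(jar A | data) = 2/7, P(jar B | data) = 5/7, P(jar C | data) = 0, P(jar D | data) = 0, P(jar E | data) = 0.
The predictive probability is P(red next | data) = (3/4)(2/7) + (1/4)(5/7) = 11/28.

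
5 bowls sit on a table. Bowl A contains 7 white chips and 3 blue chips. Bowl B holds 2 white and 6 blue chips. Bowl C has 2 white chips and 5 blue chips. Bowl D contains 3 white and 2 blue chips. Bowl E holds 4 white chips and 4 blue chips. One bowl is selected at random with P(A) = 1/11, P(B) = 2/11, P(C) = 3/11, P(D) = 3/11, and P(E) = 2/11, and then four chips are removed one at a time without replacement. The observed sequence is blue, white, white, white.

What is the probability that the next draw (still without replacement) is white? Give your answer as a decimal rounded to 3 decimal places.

0.208

For each hypothesis, P(data | H) works out to: P(data | bowl A) = (3/10)(7/9)(6/8)(5/7) = 0.125; P(data | bowl B) = (6/8)(2/7)(1/6)(0/5) = 0; P(data | bowl C) = (5/7)(2/6)(1/5)(0/4) = 0; P(data | bowl D) = (2/5)(3/4)(2/3)(1/2) = 0.1; P(data | bowl E) = (4/8)(4/7)(3/6)(2/5) = 0.057143.
Multiplying each by its prior: 1/11 · 0.125 = 0.011364, 2/11 · 0 = 0, 3/11 · 0 = 0, 3/11 · 0.1 = 0.027273, 2/11 · 0.057143 = 0.01039; summing to 0.049026.
Normalising, the posterior is P(bowl A | data) = 0.23179, P(bowl B | data) = 0, P(bowl C | data) = 0, P(bowl D | data) = 0.55629, P(bowl E | data) = 0.21192.
Averaging over the posterior, P(white next | data) = (2/3)(0.23179) + (0)(0.55629) + (1/4)(0.21192) = 0.20751.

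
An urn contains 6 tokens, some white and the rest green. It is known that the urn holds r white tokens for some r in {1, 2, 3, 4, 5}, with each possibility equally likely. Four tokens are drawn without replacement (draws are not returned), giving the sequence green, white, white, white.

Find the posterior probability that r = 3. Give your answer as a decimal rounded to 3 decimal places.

Compute the likelihood of the observed sequence for each case: P(data | r = 1) = (5/6)(1/5)(0/4) = 0; P(data | r = 2) = (4/6)(2/5)(1/4)(0/3) = 0; P(data | r = 3) = (3/6)(3/5)(2/4)(1/3) = 1/20; P(data | r = 4) = (2/6)(4/5)(3/4)(2/3) = 2/15; P(data | r = 5) = (1/6)(5/5)(4/4)(3/3) = 1/6.
Multiplying each by its prior: 1/5 · 0 = 0, 1/5 · 0 = 0, 1/5 · 1/20 = 1/100, 1/5 · 2/15 = 2/75, 1/5 · 1/6 = 1/30; summing to 7/100.
Therefore the posterior P(r = 3 | data) = (1/100) / (7/100) = 1/7.

0.143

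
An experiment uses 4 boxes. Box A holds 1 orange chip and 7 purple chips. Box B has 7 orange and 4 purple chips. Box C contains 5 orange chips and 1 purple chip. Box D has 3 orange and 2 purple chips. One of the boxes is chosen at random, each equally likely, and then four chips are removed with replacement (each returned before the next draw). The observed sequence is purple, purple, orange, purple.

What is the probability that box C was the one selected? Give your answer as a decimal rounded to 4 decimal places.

For each hypothesis, P(data | H) works out to: P(data | box A) = (7/8)(7/8)(1/8)(7/8) = 0.08374; P(data | box B) = (4/11)(4/11)(7/11)(4/11) = 0.030599; P(data | box C) = (1/6)(1/6)(5/6)(1/6) = 0.003858; P(data | box D) = (2/5)(2/5)(3/5)(2/5) = 0.0384.
Multiplying each by its prior: 1/4 · 0.08374 = 0.020935, 1/4 · 0.030599 = 0.0076498, 1/4 · 0.003858 = 0.00096451, 1/4 · 0.0384 = 0.0096; summing to 0.039149.
Hence P(box C | data) = (0.00096451) / (0.039149) = 0.024637.

0.0246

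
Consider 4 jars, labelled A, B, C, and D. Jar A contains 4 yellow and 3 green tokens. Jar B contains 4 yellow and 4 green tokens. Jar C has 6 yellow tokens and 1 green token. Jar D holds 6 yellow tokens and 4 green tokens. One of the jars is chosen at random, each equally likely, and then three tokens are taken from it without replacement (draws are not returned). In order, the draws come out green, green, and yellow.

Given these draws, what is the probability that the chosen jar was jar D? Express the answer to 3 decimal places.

0.280

For each hypothesis, P(data | H) works out to: P(data | jar A) = (3/7)(2/6)(4/5) = 4/35; P(data | jar B) = (4/8)(3/7)(4/6) = 1/7; P(data | jar C) = (1/7)(0/6) = 0; P(data | jar D) = (4/10)(3/9)(6/8) = 1/10.
The prior-weighted likelihoods are 1/4 · 4/35 = 1/35, 1/4 · 1/7 = 1/28, 1/4 · 0 = 0, 1/4 · 1/10 = 1/40; with total 5/56.
Therefore the posterior P(jar D | data) = (1/40) / (5/56) = 7/25.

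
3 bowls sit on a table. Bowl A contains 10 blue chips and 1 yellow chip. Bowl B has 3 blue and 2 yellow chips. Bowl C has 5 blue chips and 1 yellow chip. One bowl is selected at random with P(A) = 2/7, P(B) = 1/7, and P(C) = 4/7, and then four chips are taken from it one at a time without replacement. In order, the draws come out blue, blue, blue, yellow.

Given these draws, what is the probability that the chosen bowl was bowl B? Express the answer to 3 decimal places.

0.105

Compute the likelihood of the observed sequence for each case: P(data | bowl A) = (10/11)(9/10)(8/9)(1/8) = 0.090909; P(data | bowl B) = (3/5)(2/4)(1/3)(2/2) = 0.1; P(data | bowl C) = (5/6)(4/5)(3/4)(1/3) = 0.16667.
Weighting by the prior gives 2/7 · 0.090909 = 0.025974, 1/7 · 0.1 = 0.014286, 4/7 · 0.16667 = 0.095238; these sum to 0.1355.
So P(bowl B | data) = (0.014286) / (0.1355) = 0.10543.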